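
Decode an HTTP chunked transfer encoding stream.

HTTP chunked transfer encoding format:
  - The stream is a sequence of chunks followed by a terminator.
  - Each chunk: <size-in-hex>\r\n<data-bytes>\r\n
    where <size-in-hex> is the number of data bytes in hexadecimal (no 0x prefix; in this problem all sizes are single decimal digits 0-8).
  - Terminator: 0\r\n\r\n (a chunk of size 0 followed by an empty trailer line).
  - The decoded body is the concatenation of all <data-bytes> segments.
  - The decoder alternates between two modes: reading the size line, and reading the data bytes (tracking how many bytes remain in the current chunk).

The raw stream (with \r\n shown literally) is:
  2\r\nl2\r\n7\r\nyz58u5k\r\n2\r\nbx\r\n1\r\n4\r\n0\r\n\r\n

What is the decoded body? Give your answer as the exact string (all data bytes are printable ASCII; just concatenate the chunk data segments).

Chunk 1: stream[0..1]='2' size=0x2=2, data at stream[3..5]='l2' -> body[0..2], body so far='l2'
Chunk 2: stream[7..8]='7' size=0x7=7, data at stream[10..17]='yz58u5k' -> body[2..9], body so far='l2yz58u5k'
Chunk 3: stream[19..20]='2' size=0x2=2, data at stream[22..24]='bx' -> body[9..11], body so far='l2yz58u5kbx'
Chunk 4: stream[26..27]='1' size=0x1=1, data at stream[29..30]='4' -> body[11..12], body so far='l2yz58u5kbx4'
Chunk 5: stream[32..33]='0' size=0 (terminator). Final body='l2yz58u5kbx4' (12 bytes)

Answer: l2yz58u5kbx4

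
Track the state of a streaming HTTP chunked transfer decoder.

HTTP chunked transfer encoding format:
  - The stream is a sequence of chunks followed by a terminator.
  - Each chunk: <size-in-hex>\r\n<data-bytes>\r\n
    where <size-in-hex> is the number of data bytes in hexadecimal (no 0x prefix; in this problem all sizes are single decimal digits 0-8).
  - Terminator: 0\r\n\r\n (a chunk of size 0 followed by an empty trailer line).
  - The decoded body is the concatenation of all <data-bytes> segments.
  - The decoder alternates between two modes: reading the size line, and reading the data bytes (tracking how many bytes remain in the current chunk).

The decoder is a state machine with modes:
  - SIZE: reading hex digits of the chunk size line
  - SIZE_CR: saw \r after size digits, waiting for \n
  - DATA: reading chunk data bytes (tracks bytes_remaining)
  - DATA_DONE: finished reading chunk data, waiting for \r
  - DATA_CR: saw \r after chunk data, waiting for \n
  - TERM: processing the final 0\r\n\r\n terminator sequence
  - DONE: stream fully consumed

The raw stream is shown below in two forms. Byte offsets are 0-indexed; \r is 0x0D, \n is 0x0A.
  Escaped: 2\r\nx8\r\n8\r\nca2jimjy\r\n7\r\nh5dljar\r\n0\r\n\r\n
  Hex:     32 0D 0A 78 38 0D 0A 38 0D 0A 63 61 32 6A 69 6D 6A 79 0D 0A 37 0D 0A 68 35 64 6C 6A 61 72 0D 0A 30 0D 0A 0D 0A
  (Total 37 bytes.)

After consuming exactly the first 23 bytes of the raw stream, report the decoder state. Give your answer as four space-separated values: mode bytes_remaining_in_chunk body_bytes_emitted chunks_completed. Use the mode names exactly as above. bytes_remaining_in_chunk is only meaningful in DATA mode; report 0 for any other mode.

Answer: DATA 7 10 2

Derivation:
Byte 0 = '2': mode=SIZE remaining=0 emitted=0 chunks_done=0
Byte 1 = 0x0D: mode=SIZE_CR remaining=0 emitted=0 chunks_done=0
Byte 2 = 0x0A: mode=DATA remaining=2 emitted=0 chunks_done=0
Byte 3 = 'x': mode=DATA remaining=1 emitted=1 chunks_done=0
Byte 4 = '8': mode=DATA_DONE remaining=0 emitted=2 chunks_done=0
Byte 5 = 0x0D: mode=DATA_CR remaining=0 emitted=2 chunks_done=0
Byte 6 = 0x0A: mode=SIZE remaining=0 emitted=2 chunks_done=1
Byte 7 = '8': mode=SIZE remaining=0 emitted=2 chunks_done=1
Byte 8 = 0x0D: mode=SIZE_CR remaining=0 emitted=2 chunks_done=1
Byte 9 = 0x0A: mode=DATA remaining=8 emitted=2 chunks_done=1
Byte 10 = 'c': mode=DATA remaining=7 emitted=3 chunks_done=1
Byte 11 = 'a': mode=DATA remaining=6 emitted=4 chunks_done=1
Byte 12 = '2': mode=DATA remaining=5 emitted=5 chunks_done=1
Byte 13 = 'j': mode=DATA remaining=4 emitted=6 chunks_done=1
Byte 14 = 'i': mode=DATA remaining=3 emitted=7 chunks_done=1
Byte 15 = 'm': mode=DATA remaining=2 emitted=8 chunks_done=1
Byte 16 = 'j': mode=DATA remaining=1 emitted=9 chunks_done=1
Byte 17 = 'y': mode=DATA_DONE remaining=0 emitted=10 chunks_done=1
Byte 18 = 0x0D: mode=DATA_CR remaining=0 emitted=10 chunks_done=1
Byte 19 = 0x0A: mode=SIZE remaining=0 emitted=10 chunks_done=2
Byte 20 = '7': mode=SIZE remaining=0 emitted=10 chunks_done=2
Byte 21 = 0x0D: mode=SIZE_CR remaining=0 emitted=10 chunks_done=2
Byte 22 = 0x0A: mode=DATA remaining=7 emitted=10 chunks_done=2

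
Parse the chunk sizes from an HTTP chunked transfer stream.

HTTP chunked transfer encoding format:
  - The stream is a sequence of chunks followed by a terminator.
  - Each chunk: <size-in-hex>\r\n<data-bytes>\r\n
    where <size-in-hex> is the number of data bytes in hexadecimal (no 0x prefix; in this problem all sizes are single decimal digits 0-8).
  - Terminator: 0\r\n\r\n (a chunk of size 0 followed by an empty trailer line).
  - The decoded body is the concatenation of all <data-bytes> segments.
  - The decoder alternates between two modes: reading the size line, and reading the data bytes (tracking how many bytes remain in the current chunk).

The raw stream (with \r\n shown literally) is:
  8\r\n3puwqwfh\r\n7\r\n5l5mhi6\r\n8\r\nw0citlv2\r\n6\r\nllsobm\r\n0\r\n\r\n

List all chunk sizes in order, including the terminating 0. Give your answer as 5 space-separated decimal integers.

Answer: 8 7 8 6 0

Derivation:
Chunk 1: stream[0..1]='8' size=0x8=8, data at stream[3..11]='3puwqwfh' -> body[0..8], body so far='3puwqwfh'
Chunk 2: stream[13..14]='7' size=0x7=7, data at stream[16..23]='5l5mhi6' -> body[8..15], body so far='3puwqwfh5l5mhi6'
Chunk 3: stream[25..26]='8' size=0x8=8, data at stream[28..36]='w0citlv2' -> body[15..23], body so far='3puwqwfh5l5mhi6w0citlv2'
Chunk 4: stream[38..39]='6' size=0x6=6, data at stream[41..47]='llsobm' -> body[23..29], body so far='3puwqwfh5l5mhi6w0citlv2llsobm'
Chunk 5: stream[49..50]='0' size=0 (terminator). Final body='3puwqwfh5l5mhi6w0citlv2llsobm' (29 bytes)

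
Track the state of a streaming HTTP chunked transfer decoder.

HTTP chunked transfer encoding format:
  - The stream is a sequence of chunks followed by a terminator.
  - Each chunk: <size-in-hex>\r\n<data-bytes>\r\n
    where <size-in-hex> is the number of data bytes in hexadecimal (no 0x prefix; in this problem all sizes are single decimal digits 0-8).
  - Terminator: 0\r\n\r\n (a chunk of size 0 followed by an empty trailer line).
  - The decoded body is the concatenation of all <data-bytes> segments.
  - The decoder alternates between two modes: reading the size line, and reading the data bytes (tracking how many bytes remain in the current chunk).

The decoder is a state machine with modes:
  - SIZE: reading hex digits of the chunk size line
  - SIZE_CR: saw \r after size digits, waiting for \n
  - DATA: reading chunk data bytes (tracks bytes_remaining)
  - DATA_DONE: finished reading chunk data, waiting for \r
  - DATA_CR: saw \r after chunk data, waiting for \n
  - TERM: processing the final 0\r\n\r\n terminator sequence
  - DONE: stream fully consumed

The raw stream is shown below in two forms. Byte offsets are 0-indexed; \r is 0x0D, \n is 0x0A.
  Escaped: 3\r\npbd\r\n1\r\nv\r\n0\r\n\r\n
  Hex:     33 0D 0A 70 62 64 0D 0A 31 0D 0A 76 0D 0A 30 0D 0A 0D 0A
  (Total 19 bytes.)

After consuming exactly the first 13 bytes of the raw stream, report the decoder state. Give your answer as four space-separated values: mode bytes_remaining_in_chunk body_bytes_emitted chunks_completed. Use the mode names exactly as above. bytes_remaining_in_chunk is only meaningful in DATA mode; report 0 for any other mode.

Answer: DATA_CR 0 4 1

Derivation:
Byte 0 = '3': mode=SIZE remaining=0 emitted=0 chunks_done=0
Byte 1 = 0x0D: mode=SIZE_CR remaining=0 emitted=0 chunks_done=0
Byte 2 = 0x0A: mode=DATA remaining=3 emitted=0 chunks_done=0
Byte 3 = 'p': mode=DATA remaining=2 emitted=1 chunks_done=0
Byte 4 = 'b': mode=DATA remaining=1 emitted=2 chunks_done=0
Byte 5 = 'd': mode=DATA_DONE remaining=0 emitted=3 chunks_done=0
Byte 6 = 0x0D: mode=DATA_CR remaining=0 emitted=3 chunks_done=0
Byte 7 = 0x0A: mode=SIZE remaining=0 emitted=3 chunks_done=1
Byte 8 = '1': mode=SIZE remaining=0 emitted=3 chunks_done=1
Byte 9 = 0x0D: mode=SIZE_CR remaining=0 emitted=3 chunks_done=1
Byte 10 = 0x0A: mode=DATA remaining=1 emitted=3 chunks_done=1
Byte 11 = 'v': mode=DATA_DONE remaining=0 emitted=4 chunks_done=1
Byte 12 = 0x0D: mode=DATA_CR remaining=0 emitted=4 chunks_done=1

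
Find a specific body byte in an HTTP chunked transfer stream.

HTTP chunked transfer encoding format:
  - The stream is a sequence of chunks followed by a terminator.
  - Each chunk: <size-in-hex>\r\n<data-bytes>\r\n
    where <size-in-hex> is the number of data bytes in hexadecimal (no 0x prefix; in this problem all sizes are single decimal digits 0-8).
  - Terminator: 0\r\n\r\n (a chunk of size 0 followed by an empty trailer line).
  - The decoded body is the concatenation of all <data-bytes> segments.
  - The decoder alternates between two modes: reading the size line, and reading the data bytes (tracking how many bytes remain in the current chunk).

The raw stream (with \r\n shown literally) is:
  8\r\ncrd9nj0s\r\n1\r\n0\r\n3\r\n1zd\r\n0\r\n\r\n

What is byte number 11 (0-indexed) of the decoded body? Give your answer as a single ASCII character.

Chunk 1: stream[0..1]='8' size=0x8=8, data at stream[3..11]='crd9nj0s' -> body[0..8], body so far='crd9nj0s'
Chunk 2: stream[13..14]='1' size=0x1=1, data at stream[16..17]='0' -> body[8..9], body so far='crd9nj0s0'
Chunk 3: stream[19..20]='3' size=0x3=3, data at stream[22..25]='1zd' -> body[9..12], body so far='crd9nj0s01zd'
Chunk 4: stream[27..28]='0' size=0 (terminator). Final body='crd9nj0s01zd' (12 bytes)
Body byte 11 = 'd'

Answer: d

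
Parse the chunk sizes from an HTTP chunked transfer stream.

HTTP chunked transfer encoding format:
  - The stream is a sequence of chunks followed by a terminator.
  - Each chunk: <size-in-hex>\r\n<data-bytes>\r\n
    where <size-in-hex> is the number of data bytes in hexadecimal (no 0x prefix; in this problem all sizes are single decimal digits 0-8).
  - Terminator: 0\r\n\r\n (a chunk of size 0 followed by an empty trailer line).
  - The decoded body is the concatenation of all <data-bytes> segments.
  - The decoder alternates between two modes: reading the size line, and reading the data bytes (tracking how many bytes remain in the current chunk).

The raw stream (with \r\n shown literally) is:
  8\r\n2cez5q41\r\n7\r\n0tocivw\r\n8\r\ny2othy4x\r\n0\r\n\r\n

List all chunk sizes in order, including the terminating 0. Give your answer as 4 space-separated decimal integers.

Chunk 1: stream[0..1]='8' size=0x8=8, data at stream[3..11]='2cez5q41' -> body[0..8], body so far='2cez5q41'
Chunk 2: stream[13..14]='7' size=0x7=7, data at stream[16..23]='0tocivw' -> body[8..15], body so far='2cez5q410tocivw'
Chunk 3: stream[25..26]='8' size=0x8=8, data at stream[28..36]='y2othy4x' -> body[15..23], body so far='2cez5q410tocivwy2othy4x'
Chunk 4: stream[38..39]='0' size=0 (terminator). Final body='2cez5q410tocivwy2othy4x' (23 bytes)

Answer: 8 7 8 0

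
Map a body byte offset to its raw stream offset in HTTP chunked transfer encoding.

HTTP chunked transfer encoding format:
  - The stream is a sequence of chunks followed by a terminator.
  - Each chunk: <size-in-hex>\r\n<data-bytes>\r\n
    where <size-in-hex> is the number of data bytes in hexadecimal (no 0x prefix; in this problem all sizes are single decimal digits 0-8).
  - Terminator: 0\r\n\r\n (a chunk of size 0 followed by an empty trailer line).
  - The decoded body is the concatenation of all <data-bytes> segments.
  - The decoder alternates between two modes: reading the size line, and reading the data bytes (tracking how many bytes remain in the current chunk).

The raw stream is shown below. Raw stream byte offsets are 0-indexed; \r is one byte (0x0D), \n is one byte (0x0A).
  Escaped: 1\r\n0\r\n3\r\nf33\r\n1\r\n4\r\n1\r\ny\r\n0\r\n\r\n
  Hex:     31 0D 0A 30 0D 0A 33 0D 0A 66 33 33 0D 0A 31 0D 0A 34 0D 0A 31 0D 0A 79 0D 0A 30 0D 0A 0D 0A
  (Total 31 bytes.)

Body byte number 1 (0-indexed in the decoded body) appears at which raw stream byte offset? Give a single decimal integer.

Chunk 1: stream[0..1]='1' size=0x1=1, data at stream[3..4]='0' -> body[0..1], body so far='0'
Chunk 2: stream[6..7]='3' size=0x3=3, data at stream[9..12]='f33' -> body[1..4], body so far='0f33'
Chunk 3: stream[14..15]='1' size=0x1=1, data at stream[17..18]='4' -> body[4..5], body so far='0f334'
Chunk 4: stream[20..21]='1' size=0x1=1, data at stream[23..24]='y' -> body[5..6], body so far='0f334y'
Chunk 5: stream[26..27]='0' size=0 (terminator). Final body='0f334y' (6 bytes)
Body byte 1 at stream offset 9

Answer: 9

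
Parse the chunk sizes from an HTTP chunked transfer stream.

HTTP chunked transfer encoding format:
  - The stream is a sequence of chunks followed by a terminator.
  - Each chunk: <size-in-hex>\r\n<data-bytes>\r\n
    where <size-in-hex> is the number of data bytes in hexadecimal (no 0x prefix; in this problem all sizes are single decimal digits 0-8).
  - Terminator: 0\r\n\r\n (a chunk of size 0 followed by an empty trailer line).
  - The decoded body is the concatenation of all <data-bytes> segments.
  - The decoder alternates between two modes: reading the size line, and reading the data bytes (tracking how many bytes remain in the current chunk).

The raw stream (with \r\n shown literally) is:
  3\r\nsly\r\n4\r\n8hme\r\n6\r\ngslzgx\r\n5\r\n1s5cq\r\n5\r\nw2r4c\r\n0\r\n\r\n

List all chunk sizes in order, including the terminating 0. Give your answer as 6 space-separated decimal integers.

Chunk 1: stream[0..1]='3' size=0x3=3, data at stream[3..6]='sly' -> body[0..3], body so far='sly'
Chunk 2: stream[8..9]='4' size=0x4=4, data at stream[11..15]='8hme' -> body[3..7], body so far='sly8hme'
Chunk 3: stream[17..18]='6' size=0x6=6, data at stream[20..26]='gslzgx' -> body[7..13], body so far='sly8hmegslzgx'
Chunk 4: stream[28..29]='5' size=0x5=5, data at stream[31..36]='1s5cq' -> body[13..18], body so far='sly8hmegslzgx1s5cq'
Chunk 5: stream[38..39]='5' size=0x5=5, data at stream[41..46]='w2r4c' -> body[18..23], body so far='sly8hmegslzgx1s5cqw2r4c'
Chunk 6: stream[48..49]='0' size=0 (terminator). Final body='sly8hmegslzgx1s5cqw2r4c' (23 bytes)

Answer: 3 4 6 5 5 0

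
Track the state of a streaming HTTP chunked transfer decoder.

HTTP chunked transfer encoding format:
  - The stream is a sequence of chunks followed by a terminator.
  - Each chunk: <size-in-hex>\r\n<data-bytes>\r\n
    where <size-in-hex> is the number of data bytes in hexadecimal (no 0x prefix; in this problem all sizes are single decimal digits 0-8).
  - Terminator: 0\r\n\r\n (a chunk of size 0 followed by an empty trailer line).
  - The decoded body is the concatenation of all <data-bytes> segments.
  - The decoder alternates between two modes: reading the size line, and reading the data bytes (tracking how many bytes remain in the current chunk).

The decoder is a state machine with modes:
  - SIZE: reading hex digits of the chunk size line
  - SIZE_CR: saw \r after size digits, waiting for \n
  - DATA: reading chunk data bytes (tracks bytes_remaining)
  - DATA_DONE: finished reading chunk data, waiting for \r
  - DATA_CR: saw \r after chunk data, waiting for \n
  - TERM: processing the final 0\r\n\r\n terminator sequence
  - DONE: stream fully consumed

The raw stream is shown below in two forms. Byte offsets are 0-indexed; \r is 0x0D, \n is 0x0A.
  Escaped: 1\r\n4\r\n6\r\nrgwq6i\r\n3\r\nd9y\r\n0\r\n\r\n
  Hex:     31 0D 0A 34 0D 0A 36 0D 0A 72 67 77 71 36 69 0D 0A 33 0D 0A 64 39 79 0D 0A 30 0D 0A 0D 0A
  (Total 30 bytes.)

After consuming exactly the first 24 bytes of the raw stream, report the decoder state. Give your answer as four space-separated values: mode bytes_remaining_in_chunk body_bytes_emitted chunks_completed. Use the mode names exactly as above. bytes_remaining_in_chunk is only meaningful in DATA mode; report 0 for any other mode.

Answer: DATA_CR 0 10 2

Derivation:
Byte 0 = '1': mode=SIZE remaining=0 emitted=0 chunks_done=0
Byte 1 = 0x0D: mode=SIZE_CR remaining=0 emitted=0 chunks_done=0
Byte 2 = 0x0A: mode=DATA remaining=1 emitted=0 chunks_done=0
Byte 3 = '4': mode=DATA_DONE remaining=0 emitted=1 chunks_done=0
Byte 4 = 0x0D: mode=DATA_CR remaining=0 emitted=1 chunks_done=0
Byte 5 = 0x0A: mode=SIZE remaining=0 emitted=1 chunks_done=1
Byte 6 = '6': mode=SIZE remaining=0 emitted=1 chunks_done=1
Byte 7 = 0x0D: mode=SIZE_CR remaining=0 emitted=1 chunks_done=1
Byte 8 = 0x0A: mode=DATA remaining=6 emitted=1 chunks_done=1
Byte 9 = 'r': mode=DATA remaining=5 emitted=2 chunks_done=1
Byte 10 = 'g': mode=DATA remaining=4 emitted=3 chunks_done=1
Byte 11 = 'w': mode=DATA remaining=3 emitted=4 chunks_done=1
Byte 12 = 'q': mode=DATA remaining=2 emitted=5 chunks_done=1
Byte 13 = '6': mode=DATA remaining=1 emitted=6 chunks_done=1
Byte 14 = 'i': mode=DATA_DONE remaining=0 emitted=7 chunks_done=1
Byte 15 = 0x0D: mode=DATA_CR remaining=0 emitted=7 chunks_done=1
Byte 16 = 0x0A: mode=SIZE remaining=0 emitted=7 chunks_done=2
Byte 17 = '3': mode=SIZE remaining=0 emitted=7 chunks_done=2
Byte 18 = 0x0D: mode=SIZE_CR remaining=0 emitted=7 chunks_done=2
Byte 19 = 0x0A: mode=DATA remaining=3 emitted=7 chunks_done=2
Byte 20 = 'd': mode=DATA remaining=2 emitted=8 chunks_done=2
Byte 21 = '9': mode=DATA remaining=1 emitted=9 chunks_done=2
Byte 22 = 'y': mode=DATA_DONE remaining=0 emitted=10 chunks_done=2
Byte 23 = 0x0D: mode=DATA_CR remaining=0 emitted=10 chunks_done=2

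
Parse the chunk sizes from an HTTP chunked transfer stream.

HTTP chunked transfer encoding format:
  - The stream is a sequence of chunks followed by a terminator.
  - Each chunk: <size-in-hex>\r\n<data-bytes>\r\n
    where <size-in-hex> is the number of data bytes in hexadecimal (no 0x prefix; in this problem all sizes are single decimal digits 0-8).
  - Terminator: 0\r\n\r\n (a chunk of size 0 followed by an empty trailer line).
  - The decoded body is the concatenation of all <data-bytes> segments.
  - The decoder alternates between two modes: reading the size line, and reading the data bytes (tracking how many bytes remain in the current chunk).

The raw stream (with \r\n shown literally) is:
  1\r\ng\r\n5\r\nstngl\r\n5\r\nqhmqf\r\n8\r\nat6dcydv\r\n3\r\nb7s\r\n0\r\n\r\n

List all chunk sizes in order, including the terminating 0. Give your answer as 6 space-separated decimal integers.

Answer: 1 5 5 8 3 0

Derivation:
Chunk 1: stream[0..1]='1' size=0x1=1, data at stream[3..4]='g' -> body[0..1], body so far='g'
Chunk 2: stream[6..7]='5' size=0x5=5, data at stream[9..14]='stngl' -> body[1..6], body so far='gstngl'
Chunk 3: stream[16..17]='5' size=0x5=5, data at stream[19..24]='qhmqf' -> body[6..11], body so far='gstnglqhmqf'
Chunk 4: stream[26..27]='8' size=0x8=8, data at stream[29..37]='at6dcydv' -> body[11..19], body so far='gstnglqhmqfat6dcydv'
Chunk 5: stream[39..40]='3' size=0x3=3, data at stream[42..45]='b7s' -> body[19..22], body so far='gstnglqhmqfat6dcydvb7s'
Chunk 6: stream[47..48]='0' size=0 (terminator). Final body='gstnglqhmqfat6dcydvb7s' (22 bytes)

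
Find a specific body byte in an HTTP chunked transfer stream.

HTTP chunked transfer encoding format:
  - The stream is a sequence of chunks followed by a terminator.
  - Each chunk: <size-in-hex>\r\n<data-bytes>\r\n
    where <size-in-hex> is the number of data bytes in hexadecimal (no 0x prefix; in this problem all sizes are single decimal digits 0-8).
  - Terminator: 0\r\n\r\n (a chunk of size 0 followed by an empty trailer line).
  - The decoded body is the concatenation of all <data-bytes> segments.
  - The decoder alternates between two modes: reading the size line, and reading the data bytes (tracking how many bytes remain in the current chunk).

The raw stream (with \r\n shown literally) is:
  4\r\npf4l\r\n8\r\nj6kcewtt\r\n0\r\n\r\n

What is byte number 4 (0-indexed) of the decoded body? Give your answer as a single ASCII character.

Chunk 1: stream[0..1]='4' size=0x4=4, data at stream[3..7]='pf4l' -> body[0..4], body so far='pf4l'
Chunk 2: stream[9..10]='8' size=0x8=8, data at stream[12..20]='j6kcewtt' -> body[4..12], body so far='pf4lj6kcewtt'
Chunk 3: stream[22..23]='0' size=0 (terminator). Final body='pf4lj6kcewtt' (12 bytes)
Body byte 4 = 'j'

Answer: j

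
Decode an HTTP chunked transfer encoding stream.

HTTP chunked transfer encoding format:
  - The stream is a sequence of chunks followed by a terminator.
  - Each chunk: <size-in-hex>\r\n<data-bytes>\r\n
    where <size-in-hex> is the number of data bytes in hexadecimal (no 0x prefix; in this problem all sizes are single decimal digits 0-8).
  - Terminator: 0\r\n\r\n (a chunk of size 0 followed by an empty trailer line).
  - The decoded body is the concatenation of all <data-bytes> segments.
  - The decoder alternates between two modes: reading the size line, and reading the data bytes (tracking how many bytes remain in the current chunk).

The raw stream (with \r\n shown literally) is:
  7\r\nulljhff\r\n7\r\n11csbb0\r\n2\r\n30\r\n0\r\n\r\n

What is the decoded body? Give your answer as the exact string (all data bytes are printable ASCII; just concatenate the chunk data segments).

Chunk 1: stream[0..1]='7' size=0x7=7, data at stream[3..10]='ulljhff' -> body[0..7], body so far='ulljhff'
Chunk 2: stream[12..13]='7' size=0x7=7, data at stream[15..22]='11csbb0' -> body[7..14], body so far='ulljhff11csbb0'
Chunk 3: stream[24..25]='2' size=0x2=2, data at stream[27..29]='30' -> body[14..16], body so far='ulljhff11csbb030'
Chunk 4: stream[31..32]='0' size=0 (terminator). Final body='ulljhff11csbb030' (16 bytes)

Answer: ulljhff11csbb030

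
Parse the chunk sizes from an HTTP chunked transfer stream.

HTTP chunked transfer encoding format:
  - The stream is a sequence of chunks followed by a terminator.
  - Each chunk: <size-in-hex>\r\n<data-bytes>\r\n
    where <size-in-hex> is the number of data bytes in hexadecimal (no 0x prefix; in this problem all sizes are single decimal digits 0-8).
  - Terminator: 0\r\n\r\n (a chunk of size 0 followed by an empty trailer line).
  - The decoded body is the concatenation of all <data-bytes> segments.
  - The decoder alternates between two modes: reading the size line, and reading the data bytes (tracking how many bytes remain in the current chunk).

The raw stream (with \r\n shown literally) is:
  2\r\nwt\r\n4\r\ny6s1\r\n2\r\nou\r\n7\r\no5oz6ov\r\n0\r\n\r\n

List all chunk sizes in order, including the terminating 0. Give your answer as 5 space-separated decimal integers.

Answer: 2 4 2 7 0

Derivation:
Chunk 1: stream[0..1]='2' size=0x2=2, data at stream[3..5]='wt' -> body[0..2], body so far='wt'
Chunk 2: stream[7..8]='4' size=0x4=4, data at stream[10..14]='y6s1' -> body[2..6], body so far='wty6s1'
Chunk 3: stream[16..17]='2' size=0x2=2, data at stream[19..21]='ou' -> body[6..8], body so far='wty6s1ou'
Chunk 4: stream[23..24]='7' size=0x7=7, data at stream[26..33]='o5oz6ov' -> body[8..15], body so far='wty6s1ouo5oz6ov'
Chunk 5: stream[35..36]='0' size=0 (terminator). Final body='wty6s1ouo5oz6ov' (15 bytes)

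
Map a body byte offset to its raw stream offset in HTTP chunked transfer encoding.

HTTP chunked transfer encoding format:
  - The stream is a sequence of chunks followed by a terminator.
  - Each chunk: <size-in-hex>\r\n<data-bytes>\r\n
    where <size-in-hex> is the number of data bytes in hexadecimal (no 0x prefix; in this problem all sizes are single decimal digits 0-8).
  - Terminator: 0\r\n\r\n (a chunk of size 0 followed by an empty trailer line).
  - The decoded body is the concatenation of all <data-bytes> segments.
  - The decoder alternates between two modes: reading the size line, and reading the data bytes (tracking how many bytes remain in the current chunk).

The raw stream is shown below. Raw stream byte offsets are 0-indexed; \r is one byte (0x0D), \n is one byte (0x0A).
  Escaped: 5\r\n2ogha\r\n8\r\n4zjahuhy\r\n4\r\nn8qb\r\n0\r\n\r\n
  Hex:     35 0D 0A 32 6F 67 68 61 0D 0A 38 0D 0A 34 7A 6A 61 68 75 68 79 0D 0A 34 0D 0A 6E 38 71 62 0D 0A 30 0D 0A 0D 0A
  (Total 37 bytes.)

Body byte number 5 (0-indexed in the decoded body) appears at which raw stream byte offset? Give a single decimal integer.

Answer: 13

Derivation:
Chunk 1: stream[0..1]='5' size=0x5=5, data at stream[3..8]='2ogha' -> body[0..5], body so far='2ogha'
Chunk 2: stream[10..11]='8' size=0x8=8, data at stream[13..21]='4zjahuhy' -> body[5..13], body so far='2ogha4zjahuhy'
Chunk 3: stream[23..24]='4' size=0x4=4, data at stream[26..30]='n8qb' -> body[13..17], body so far='2ogha4zjahuhyn8qb'
Chunk 4: stream[32..33]='0' size=0 (terminator). Final body='2ogha4zjahuhyn8qb' (17 bytes)
Body byte 5 at stream offset 13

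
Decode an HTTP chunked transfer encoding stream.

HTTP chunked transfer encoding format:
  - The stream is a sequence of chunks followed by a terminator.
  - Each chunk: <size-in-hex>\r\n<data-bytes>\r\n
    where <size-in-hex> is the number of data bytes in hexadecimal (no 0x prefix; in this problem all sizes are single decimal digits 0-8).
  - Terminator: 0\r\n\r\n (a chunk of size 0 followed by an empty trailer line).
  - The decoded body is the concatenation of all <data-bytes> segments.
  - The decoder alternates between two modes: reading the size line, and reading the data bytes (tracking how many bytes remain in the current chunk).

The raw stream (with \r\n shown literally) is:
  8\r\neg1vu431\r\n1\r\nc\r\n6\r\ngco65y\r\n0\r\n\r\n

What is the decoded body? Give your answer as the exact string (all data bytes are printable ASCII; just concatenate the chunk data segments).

Chunk 1: stream[0..1]='8' size=0x8=8, data at stream[3..11]='eg1vu431' -> body[0..8], body so far='eg1vu431'
Chunk 2: stream[13..14]='1' size=0x1=1, data at stream[16..17]='c' -> body[8..9], body so far='eg1vu431c'
Chunk 3: stream[19..20]='6' size=0x6=6, data at stream[22..28]='gco65y' -> body[9..15], body so far='eg1vu431cgco65y'
Chunk 4: stream[30..31]='0' size=0 (terminator). Final body='eg1vu431cgco65y' (15 bytes)

Answer: eg1vu431cgco65y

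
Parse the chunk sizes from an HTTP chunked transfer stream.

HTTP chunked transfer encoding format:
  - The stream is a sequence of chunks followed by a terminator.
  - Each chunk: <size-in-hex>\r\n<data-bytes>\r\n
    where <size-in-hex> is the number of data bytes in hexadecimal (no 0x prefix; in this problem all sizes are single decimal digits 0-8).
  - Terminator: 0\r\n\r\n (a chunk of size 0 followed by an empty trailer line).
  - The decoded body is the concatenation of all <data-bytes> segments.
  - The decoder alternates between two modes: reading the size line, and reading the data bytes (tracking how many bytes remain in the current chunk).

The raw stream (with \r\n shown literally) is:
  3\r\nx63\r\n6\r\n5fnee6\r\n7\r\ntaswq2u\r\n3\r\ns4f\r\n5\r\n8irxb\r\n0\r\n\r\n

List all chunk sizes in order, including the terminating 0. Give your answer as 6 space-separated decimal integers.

Answer: 3 6 7 3 5 0

Derivation:
Chunk 1: stream[0..1]='3' size=0x3=3, data at stream[3..6]='x63' -> body[0..3], body so far='x63'
Chunk 2: stream[8..9]='6' size=0x6=6, data at stream[11..17]='5fnee6' -> body[3..9], body so far='x635fnee6'
Chunk 3: stream[19..20]='7' size=0x7=7, data at stream[22..29]='taswq2u' -> body[9..16], body so far='x635fnee6taswq2u'
Chunk 4: stream[31..32]='3' size=0x3=3, data at stream[34..37]='s4f' -> body[16..19], body so far='x635fnee6taswq2us4f'
Chunk 5: stream[39..40]='5' size=0x5=5, data at stream[42..47]='8irxb' -> body[19..24], body so far='x635fnee6taswq2us4f8irxb'
Chunk 6: stream[49..50]='0' size=0 (terminator). Final body='x635fnee6taswq2us4f8irxb' (24 bytes)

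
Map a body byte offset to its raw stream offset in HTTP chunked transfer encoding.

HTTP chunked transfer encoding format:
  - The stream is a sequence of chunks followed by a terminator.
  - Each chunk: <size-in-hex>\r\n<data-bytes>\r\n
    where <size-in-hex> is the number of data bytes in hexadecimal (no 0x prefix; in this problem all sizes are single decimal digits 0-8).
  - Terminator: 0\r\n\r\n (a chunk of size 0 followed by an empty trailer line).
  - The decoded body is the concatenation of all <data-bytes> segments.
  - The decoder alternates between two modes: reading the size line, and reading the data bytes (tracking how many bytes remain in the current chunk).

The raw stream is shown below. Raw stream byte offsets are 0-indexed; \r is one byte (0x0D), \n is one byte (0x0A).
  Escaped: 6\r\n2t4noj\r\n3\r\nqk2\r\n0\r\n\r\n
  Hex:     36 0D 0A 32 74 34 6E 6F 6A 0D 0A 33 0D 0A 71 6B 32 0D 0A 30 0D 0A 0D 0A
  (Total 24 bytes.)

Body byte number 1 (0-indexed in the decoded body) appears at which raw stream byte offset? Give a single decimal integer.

Chunk 1: stream[0..1]='6' size=0x6=6, data at stream[3..9]='2t4noj' -> body[0..6], body so far='2t4noj'
Chunk 2: stream[11..12]='3' size=0x3=3, data at stream[14..17]='qk2' -> body[6..9], body so far='2t4nojqk2'
Chunk 3: stream[19..20]='0' size=0 (terminator). Final body='2t4nojqk2' (9 bytes)
Body byte 1 at stream offset 4

Answer: 4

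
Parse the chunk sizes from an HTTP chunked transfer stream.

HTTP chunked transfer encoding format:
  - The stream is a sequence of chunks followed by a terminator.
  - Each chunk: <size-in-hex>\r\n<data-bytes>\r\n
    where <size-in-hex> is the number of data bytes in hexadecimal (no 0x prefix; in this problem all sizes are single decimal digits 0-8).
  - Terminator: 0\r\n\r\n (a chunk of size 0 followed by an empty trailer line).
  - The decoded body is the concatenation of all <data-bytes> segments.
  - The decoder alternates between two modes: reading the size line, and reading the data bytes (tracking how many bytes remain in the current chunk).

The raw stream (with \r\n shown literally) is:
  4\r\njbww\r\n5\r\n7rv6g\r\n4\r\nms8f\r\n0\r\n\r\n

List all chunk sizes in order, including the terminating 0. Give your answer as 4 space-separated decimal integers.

Chunk 1: stream[0..1]='4' size=0x4=4, data at stream[3..7]='jbww' -> body[0..4], body so far='jbww'
Chunk 2: stream[9..10]='5' size=0x5=5, data at stream[12..17]='7rv6g' -> body[4..9], body so far='jbww7rv6g'
Chunk 3: stream[19..20]='4' size=0x4=4, data at stream[22..26]='ms8f' -> body[9..13], body so far='jbww7rv6gms8f'
Chunk 4: stream[28..29]='0' size=0 (terminator). Final body='jbww7rv6gms8f' (13 bytes)

Answer: 4 5 4 0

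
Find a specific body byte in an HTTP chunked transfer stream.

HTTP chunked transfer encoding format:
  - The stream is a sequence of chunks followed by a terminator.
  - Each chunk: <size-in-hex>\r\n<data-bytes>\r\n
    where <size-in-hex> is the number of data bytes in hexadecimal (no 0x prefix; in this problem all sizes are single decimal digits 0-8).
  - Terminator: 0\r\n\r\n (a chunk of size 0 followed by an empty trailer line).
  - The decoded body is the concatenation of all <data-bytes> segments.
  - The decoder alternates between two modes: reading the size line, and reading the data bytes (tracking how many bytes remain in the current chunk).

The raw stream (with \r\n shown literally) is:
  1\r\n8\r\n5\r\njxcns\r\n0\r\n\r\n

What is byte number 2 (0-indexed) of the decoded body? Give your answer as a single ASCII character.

Answer: x

Derivation:
Chunk 1: stream[0..1]='1' size=0x1=1, data at stream[3..4]='8' -> body[0..1], body so far='8'
Chunk 2: stream[6..7]='5' size=0x5=5, data at stream[9..14]='jxcns' -> body[1..6], body so far='8jxcns'
Chunk 3: stream[16..17]='0' size=0 (terminator). Final body='8jxcns' (6 bytes)
Body byte 2 = 'x'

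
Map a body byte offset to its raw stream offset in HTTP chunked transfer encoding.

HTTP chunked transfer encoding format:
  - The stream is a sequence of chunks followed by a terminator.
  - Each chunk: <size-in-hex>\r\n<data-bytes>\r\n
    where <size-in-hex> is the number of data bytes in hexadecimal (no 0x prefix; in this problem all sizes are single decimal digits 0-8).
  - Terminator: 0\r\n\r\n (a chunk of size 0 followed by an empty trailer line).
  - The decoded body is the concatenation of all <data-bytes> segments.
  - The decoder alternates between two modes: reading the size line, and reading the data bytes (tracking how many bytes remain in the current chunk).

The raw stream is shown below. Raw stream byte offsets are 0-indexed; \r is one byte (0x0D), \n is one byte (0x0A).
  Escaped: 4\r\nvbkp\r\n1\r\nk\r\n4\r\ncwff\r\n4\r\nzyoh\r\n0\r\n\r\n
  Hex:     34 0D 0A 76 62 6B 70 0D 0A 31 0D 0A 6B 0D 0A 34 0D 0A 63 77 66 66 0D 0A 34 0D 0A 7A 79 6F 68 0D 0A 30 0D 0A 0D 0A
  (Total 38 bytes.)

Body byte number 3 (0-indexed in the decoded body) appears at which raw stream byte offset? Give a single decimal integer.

Chunk 1: stream[0..1]='4' size=0x4=4, data at stream[3..7]='vbkp' -> body[0..4], body so far='vbkp'
Chunk 2: stream[9..10]='1' size=0x1=1, data at stream[12..13]='k' -> body[4..5], body so far='vbkpk'
Chunk 3: stream[15..16]='4' size=0x4=4, data at stream[18..22]='cwff' -> body[5..9], body so far='vbkpkcwff'
Chunk 4: stream[24..25]='4' size=0x4=4, data at stream[27..31]='zyoh' -> body[9..13], body so far='vbkpkcwffzyoh'
Chunk 5: stream[33..34]='0' size=0 (terminator). Final body='vbkpkcwffzyoh' (13 bytes)
Body byte 3 at stream offset 6

Answer: 6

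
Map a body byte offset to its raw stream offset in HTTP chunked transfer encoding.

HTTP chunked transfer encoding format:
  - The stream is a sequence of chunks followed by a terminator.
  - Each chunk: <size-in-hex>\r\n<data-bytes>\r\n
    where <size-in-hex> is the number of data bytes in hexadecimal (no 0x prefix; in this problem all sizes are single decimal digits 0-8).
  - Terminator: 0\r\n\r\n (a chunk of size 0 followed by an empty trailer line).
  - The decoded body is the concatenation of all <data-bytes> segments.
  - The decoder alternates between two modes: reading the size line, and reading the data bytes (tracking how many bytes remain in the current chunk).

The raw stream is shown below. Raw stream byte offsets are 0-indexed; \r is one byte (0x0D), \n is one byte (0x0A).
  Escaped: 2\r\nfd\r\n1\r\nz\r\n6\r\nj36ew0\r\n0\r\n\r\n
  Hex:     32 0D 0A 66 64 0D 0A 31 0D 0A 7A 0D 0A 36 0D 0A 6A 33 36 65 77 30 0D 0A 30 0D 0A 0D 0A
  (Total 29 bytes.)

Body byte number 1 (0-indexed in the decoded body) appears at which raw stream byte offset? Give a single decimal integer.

Chunk 1: stream[0..1]='2' size=0x2=2, data at stream[3..5]='fd' -> body[0..2], body so far='fd'
Chunk 2: stream[7..8]='1' size=0x1=1, data at stream[10..11]='z' -> body[2..3], body so far='fdz'
Chunk 3: stream[13..14]='6' size=0x6=6, data at stream[16..22]='j36ew0' -> body[3..9], body so far='fdzj36ew0'
Chunk 4: stream[24..25]='0' size=0 (terminator). Final body='fdzj36ew0' (9 bytes)
Body byte 1 at stream offset 4

Answer: 4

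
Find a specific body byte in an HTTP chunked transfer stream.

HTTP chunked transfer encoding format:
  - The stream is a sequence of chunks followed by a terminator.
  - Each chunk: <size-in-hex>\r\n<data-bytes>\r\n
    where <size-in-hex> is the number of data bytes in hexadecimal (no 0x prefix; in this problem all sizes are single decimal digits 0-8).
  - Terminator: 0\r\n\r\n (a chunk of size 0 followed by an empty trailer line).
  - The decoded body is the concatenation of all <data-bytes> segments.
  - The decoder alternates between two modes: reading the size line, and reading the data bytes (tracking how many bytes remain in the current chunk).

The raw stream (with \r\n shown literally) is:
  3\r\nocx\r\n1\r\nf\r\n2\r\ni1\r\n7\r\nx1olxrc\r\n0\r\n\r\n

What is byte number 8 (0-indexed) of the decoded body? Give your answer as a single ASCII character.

Answer: o

Derivation:
Chunk 1: stream[0..1]='3' size=0x3=3, data at stream[3..6]='ocx' -> body[0..3], body so far='ocx'
Chunk 2: stream[8..9]='1' size=0x1=1, data at stream[11..12]='f' -> body[3..4], body so far='ocxf'
Chunk 3: stream[14..15]='2' size=0x2=2, data at stream[17..19]='i1' -> body[4..6], body so far='ocxfi1'
Chunk 4: stream[21..22]='7' size=0x7=7, data at stream[24..31]='x1olxrc' -> body[6..13], body so far='ocxfi1x1olxrc'
Chunk 5: stream[33..34]='0' size=0 (terminator). Final body='ocxfi1x1olxrc' (13 bytes)
Body byte 8 = 'o'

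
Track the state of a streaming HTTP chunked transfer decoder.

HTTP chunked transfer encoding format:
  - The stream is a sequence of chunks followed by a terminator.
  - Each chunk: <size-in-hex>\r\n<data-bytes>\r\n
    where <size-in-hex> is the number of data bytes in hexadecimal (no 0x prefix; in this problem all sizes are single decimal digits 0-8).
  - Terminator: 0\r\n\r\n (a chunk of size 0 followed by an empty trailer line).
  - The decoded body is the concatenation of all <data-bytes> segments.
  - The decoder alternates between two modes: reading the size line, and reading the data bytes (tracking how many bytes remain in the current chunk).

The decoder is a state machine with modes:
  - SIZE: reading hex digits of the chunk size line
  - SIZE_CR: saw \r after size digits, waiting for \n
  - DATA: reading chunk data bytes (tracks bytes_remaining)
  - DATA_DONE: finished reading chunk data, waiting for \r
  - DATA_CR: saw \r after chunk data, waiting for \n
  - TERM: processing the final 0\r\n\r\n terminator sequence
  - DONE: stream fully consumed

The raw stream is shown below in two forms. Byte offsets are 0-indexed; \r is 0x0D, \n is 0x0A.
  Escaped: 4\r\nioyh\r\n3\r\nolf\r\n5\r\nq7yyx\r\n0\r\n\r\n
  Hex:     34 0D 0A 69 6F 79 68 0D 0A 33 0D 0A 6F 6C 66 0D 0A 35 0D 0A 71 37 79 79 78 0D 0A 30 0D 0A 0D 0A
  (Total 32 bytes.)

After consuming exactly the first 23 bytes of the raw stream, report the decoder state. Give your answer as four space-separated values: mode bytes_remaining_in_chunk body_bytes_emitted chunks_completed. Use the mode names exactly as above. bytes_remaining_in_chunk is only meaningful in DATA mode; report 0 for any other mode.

Byte 0 = '4': mode=SIZE remaining=0 emitted=0 chunks_done=0
Byte 1 = 0x0D: mode=SIZE_CR remaining=0 emitted=0 chunks_done=0
Byte 2 = 0x0A: mode=DATA remaining=4 emitted=0 chunks_done=0
Byte 3 = 'i': mode=DATA remaining=3 emitted=1 chunks_done=0
Byte 4 = 'o': mode=DATA remaining=2 emitted=2 chunks_done=0
Byte 5 = 'y': mode=DATA remaining=1 emitted=3 chunks_done=0
Byte 6 = 'h': mode=DATA_DONE remaining=0 emitted=4 chunks_done=0
Byte 7 = 0x0D: mode=DATA_CR remaining=0 emitted=4 chunks_done=0
Byte 8 = 0x0A: mode=SIZE remaining=0 emitted=4 chunks_done=1
Byte 9 = '3': mode=SIZE remaining=0 emitted=4 chunks_done=1
Byte 10 = 0x0D: mode=SIZE_CR remaining=0 emitted=4 chunks_done=1
Byte 11 = 0x0A: mode=DATA remaining=3 emitted=4 chunks_done=1
Byte 12 = 'o': mode=DATA remaining=2 emitted=5 chunks_done=1
Byte 13 = 'l': mode=DATA remaining=1 emitted=6 chunks_done=1
Byte 14 = 'f': mode=DATA_DONE remaining=0 emitted=7 chunks_done=1
Byte 15 = 0x0D: mode=DATA_CR remaining=0 emitted=7 chunks_done=1
Byte 16 = 0x0A: mode=SIZE remaining=0 emitted=7 chunks_done=2
Byte 17 = '5': mode=SIZE remaining=0 emitted=7 chunks_done=2
Byte 18 = 0x0D: mode=SIZE_CR remaining=0 emitted=7 chunks_done=2
Byte 19 = 0x0A: mode=DATA remaining=5 emitted=7 chunks_done=2
Byte 20 = 'q': mode=DATA remaining=4 emitted=8 chunks_done=2
Byte 21 = '7': mode=DATA remaining=3 emitted=9 chunks_done=2
Byte 22 = 'y': mode=DATA remaining=2 emitted=10 chunks_done=2

Answer: DATA 2 10 2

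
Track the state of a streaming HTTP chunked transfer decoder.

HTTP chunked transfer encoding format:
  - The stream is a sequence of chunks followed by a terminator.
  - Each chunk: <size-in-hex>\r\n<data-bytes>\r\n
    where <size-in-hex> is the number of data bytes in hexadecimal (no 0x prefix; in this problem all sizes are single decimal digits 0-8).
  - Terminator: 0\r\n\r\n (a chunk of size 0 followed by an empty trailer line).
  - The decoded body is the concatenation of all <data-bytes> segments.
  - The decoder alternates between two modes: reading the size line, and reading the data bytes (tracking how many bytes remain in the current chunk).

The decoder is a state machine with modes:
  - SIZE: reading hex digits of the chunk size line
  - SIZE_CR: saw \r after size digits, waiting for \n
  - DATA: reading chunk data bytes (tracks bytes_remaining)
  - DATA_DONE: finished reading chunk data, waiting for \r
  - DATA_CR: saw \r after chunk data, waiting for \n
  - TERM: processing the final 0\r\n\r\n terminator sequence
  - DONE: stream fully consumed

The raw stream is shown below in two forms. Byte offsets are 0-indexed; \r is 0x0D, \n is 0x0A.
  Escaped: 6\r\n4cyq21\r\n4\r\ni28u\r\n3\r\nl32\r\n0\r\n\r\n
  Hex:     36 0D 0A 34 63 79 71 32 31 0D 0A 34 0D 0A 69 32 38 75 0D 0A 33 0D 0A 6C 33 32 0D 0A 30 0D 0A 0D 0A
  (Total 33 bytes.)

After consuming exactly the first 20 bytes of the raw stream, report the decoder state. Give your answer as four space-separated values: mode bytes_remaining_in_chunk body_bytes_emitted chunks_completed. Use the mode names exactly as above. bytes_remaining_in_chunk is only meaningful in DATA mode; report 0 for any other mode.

Byte 0 = '6': mode=SIZE remaining=0 emitted=0 chunks_done=0
Byte 1 = 0x0D: mode=SIZE_CR remaining=0 emitted=0 chunks_done=0
Byte 2 = 0x0A: mode=DATA remaining=6 emitted=0 chunks_done=0
Byte 3 = '4': mode=DATA remaining=5 emitted=1 chunks_done=0
Byte 4 = 'c': mode=DATA remaining=4 emitted=2 chunks_done=0
Byte 5 = 'y': mode=DATA remaining=3 emitted=3 chunks_done=0
Byte 6 = 'q': mode=DATA remaining=2 emitted=4 chunks_done=0
Byte 7 = '2': mode=DATA remaining=1 emitted=5 chunks_done=0
Byte 8 = '1': mode=DATA_DONE remaining=0 emitted=6 chunks_done=0
Byte 9 = 0x0D: mode=DATA_CR remaining=0 emitted=6 chunks_done=0
Byte 10 = 0x0A: mode=SIZE remaining=0 emitted=6 chunks_done=1
Byte 11 = '4': mode=SIZE remaining=0 emitted=6 chunks_done=1
Byte 12 = 0x0D: mode=SIZE_CR remaining=0 emitted=6 chunks_done=1
Byte 13 = 0x0A: mode=DATA remaining=4 emitted=6 chunks_done=1
Byte 14 = 'i': mode=DATA remaining=3 emitted=7 chunks_done=1
Byte 15 = '2': mode=DATA remaining=2 emitted=8 chunks_done=1
Byte 16 = '8': mode=DATA remaining=1 emitted=9 chunks_done=1
Byte 17 = 'u': mode=DATA_DONE remaining=0 emitted=10 chunks_done=1
Byte 18 = 0x0D: mode=DATA_CR remaining=0 emitted=10 chunks_done=1
Byte 19 = 0x0A: mode=SIZE remaining=0 emitted=10 chunks_done=2

Answer: SIZE 0 10 2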